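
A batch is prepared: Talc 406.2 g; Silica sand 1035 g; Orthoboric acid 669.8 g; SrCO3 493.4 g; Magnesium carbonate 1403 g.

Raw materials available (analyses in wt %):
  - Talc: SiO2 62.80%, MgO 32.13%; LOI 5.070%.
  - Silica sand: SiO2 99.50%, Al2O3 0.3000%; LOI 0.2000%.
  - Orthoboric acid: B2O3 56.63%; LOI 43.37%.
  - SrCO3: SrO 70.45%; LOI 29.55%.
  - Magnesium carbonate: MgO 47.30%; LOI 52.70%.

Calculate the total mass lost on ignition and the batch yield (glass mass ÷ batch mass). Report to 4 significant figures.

Values along the way are shown rounded to four significant digits in the working — the working math runs at full float precision in all steps. A single rounding yields every reported value. All derived quantities are recomputed from the batch weights for 2809 g of glass at full precision (net glass mass, ignition loss, the totals, five oxide percentages, yield), as quoted within the problem or answer text.
Each material's LOI contribution:
  Talc: 406.2 × 0.05070 = 20.59 g
  Silica sand: 1035 × 0.002000 = 2.070 g
  Orthoboric acid: 669.8 × 0.4337 = 290.5 g
  SrCO3: 493.4 × 0.2955 = 145.8 g
  Magnesium carbonate: 1403 × 0.5270 = 739.4 g
Total LOI = 1198 g
Glass = batch − LOI = 4007 − 1198 = 2809 g

LOI loss = 1198 g; glass = 2809 g; yield = 70.10%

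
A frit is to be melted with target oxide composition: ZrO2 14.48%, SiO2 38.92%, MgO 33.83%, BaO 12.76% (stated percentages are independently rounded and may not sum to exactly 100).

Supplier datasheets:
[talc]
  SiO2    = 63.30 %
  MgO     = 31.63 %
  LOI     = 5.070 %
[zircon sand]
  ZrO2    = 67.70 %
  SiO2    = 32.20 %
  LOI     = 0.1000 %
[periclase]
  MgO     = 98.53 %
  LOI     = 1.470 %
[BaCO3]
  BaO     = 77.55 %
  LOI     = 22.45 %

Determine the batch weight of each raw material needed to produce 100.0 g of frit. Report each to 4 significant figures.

Batch per 100.0 g frit:
  talc: 50.60 g
  zircon sand: 21.39 g
  periclase: 18.09 g
  BaCO3: 16.45 g
Total batch = 106.5 g; LOI loss = 6.546 g; yield = 93.86%

Every computation holds full float precision in all steps. Working values appear (rounded to 4 significant digits) as written; every reported figure takes just one rounding. The derived quantities, including glass mass, yield, LOI, four oxide percentages, the totals, are re-derived from the weighed amounts at 100.0 g of glass in exact precision as they appear in the problem or the answer.
Per-oxide target masses for 100.0 g frit:
  ZrO2: 14.48% × 100.0 = 14.48 g
  SiO2: 38.92% × 100.0 = 38.92 g
  MgO: 33.83% × 100.0 = 33.83 g
  BaO: 12.76% × 100.0 = 12.76 g
Oxide-by-oxide audit using the reported weights, relative to the basis at hand (oxide sums agree with the targets given rounding of the digits):
  ZrO2: 21.39·0.6770 = 14.48 g (target 14.48 g)
  SiO2: 50.60·0.6330 + 21.39·0.3220 = 38.92 g (target 38.92 g)
  MgO: 50.60·0.3163 + 18.09·0.9853 = 33.83 g (target 33.83 g)
  BaO: 16.45·0.7755 = 12.76 g (target 12.76 g)
The glass-mass cross-check: batch Σ − ignition loss = 99.98 g (targets for the oxides total 99.99 g; versus the stated basis of 100.0 g — gaps are rounding artifacts).
Batch total: Σ batch = 106.5 g; LOI removed, Σ of batch·LOI: 6.546 g; yield = glass ÷ total batch = 93.86%.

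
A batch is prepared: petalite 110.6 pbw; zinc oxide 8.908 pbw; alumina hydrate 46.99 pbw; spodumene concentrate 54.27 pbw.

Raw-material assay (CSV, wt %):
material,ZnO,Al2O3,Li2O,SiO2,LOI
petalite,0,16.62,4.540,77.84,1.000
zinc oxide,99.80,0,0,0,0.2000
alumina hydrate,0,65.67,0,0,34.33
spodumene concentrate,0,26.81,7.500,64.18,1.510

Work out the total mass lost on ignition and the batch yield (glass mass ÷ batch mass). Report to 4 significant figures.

The working math runs at exact precision all the way through; in-progress results are shown, with 4-significant-digit rounding, within the worked lines; a single rounding produces every reported number — derived quantities are rebuilt at full precision (net glass mass, the totals, LOI, the yield, four oxide percentages) from the batch weights for 202.7 pbw of glass, as written in problem or answer.
Loss on ignition, line by line:
  petalite: 110.6 × 0.01000 = 1.106 pbw
  zinc oxide: 8.908 × 0.002000 = 0.01782 pbw
  alumina hydrate: 46.99 × 0.3433 = 16.13 pbw
  spodumene concentrate: 54.27 × 0.01510 = 0.8195 pbw
Total LOI = 18.07 pbw
Glass = batch − LOI = 220.8 − 18.07 = 202.7 pbw

LOI loss = 18.07 pbw; glass = 202.7 pbw; yield = 91.81%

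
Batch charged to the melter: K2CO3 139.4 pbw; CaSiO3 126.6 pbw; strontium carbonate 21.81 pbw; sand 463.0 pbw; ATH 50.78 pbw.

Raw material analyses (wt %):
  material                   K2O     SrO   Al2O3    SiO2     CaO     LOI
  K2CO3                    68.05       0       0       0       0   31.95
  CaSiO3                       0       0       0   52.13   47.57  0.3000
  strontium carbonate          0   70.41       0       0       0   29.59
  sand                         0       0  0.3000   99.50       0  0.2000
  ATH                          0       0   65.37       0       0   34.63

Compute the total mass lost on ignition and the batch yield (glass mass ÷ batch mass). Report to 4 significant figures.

All arithmetic holds full precision in every operation; mid-chain values are shown rounded off to 4 significant digits alongside each step; every reported value is rounded just once. All derived quantities are carried starting from the weights per 731.7 pbw of glass at exact precision (net glass mass, the yield, LOI, the totals, the five compositions), as given in the problem or answer text.
Material-by-material LOI:
  K2CO3: 139.4 × 0.3195 = 44.54 pbw
  CaSiO3: 126.6 × 0.003000 = 0.3798 pbw
  strontium carbonate: 21.81 × 0.2959 = 6.454 pbw
  sand: 463.0 × 0.002000 = 0.9260 pbw
  ATH: 50.78 × 0.3463 = 17.59 pbw
Total LOI = 69.88 pbw
Glass = batch − LOI = 801.6 − 69.88 = 731.7 pbw

LOI loss = 69.88 pbw; glass = 731.7 pbw; yield = 91.28%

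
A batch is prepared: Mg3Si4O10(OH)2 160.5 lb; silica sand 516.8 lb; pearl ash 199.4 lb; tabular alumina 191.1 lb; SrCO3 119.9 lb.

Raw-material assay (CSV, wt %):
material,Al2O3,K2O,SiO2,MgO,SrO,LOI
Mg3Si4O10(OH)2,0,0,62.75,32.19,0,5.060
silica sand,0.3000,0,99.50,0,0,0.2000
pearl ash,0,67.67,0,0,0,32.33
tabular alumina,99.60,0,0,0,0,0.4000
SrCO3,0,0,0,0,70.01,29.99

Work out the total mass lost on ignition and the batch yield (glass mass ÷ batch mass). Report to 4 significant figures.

LOI loss = 110.3 lb; glass = 1077 lb; yield = 90.71%

Working values are displayed, rounded to four significant figures, within the worked lines — all arithmetic runs at exact precision at each step. Each reported result receives exactly one rounding. All derived quantities are computed using the weight values on 1077 lb of glass in exact precision (the five compositions, LOI, net glass mass, yield, the totals), exactly as shown in the question or the answer.
Loss on ignition, line by line:
  Mg3Si4O10(OH)2: 160.5 × 0.05060 = 8.121 lb
  silica sand: 516.8 × 0.002000 = 1.034 lb
  pearl ash: 199.4 × 0.3233 = 64.47 lb
  tabular alumina: 191.1 × 0.004000 = 0.7644 lb
  SrCO3: 119.9 × 0.2999 = 35.96 lb
Total LOI = 110.3 lb
Glass = batch − LOI = 1188 − 110.3 = 1077 lb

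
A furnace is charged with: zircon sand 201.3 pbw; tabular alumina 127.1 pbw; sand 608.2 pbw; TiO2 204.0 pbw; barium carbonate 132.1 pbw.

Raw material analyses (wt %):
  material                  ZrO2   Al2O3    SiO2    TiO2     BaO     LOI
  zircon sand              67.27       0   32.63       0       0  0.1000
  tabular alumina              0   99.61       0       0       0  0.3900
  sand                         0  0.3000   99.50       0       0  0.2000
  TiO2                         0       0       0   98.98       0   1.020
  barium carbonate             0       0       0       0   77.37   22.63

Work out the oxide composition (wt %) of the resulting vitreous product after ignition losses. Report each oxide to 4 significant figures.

Every computation runs at exact precision at all times — working values are printed with 4-significant-figure rounding as written; every reported number undergoes a single rounding — all derived quantities (glass mass, LOI, the totals, the yield, the five compositions) are recomputed in full precision from the weighed amounts at 1239 pbw of glass as written in question or answer.
Delivered oxide masses:
  ZrO2: 201.3·0.6727 = 135.4 pbw
  Al2O3: 127.1·0.9961 + 608.2·0.003000 = 128.4 pbw
  SiO2: 201.3·0.3263 + 608.2·0.9950 = 670.8 pbw
  TiO2: 204.0·0.9898 = 201.9 pbw
  BaO: 132.1·0.7737 = 102.2 pbw
LOI: 201.3·0.001000 + 127.1·0.003900 + 608.2·0.002000 + 204.0·0.01020 + 132.1·0.2263 = 33.89 pbw
batch − LOI leaves glass = 1273 − 33.89 = 1239 pbw (matching Σ of the oxides)
each oxide over glass, ×100, is wt %

Glass mass = 1239 pbw (batch 1273 − LOI 33.89).
Composition: ZrO2 10.93%, Al2O3 10.37%, SiO2 54.15%, TiO2 16.30%, BaO 8.250%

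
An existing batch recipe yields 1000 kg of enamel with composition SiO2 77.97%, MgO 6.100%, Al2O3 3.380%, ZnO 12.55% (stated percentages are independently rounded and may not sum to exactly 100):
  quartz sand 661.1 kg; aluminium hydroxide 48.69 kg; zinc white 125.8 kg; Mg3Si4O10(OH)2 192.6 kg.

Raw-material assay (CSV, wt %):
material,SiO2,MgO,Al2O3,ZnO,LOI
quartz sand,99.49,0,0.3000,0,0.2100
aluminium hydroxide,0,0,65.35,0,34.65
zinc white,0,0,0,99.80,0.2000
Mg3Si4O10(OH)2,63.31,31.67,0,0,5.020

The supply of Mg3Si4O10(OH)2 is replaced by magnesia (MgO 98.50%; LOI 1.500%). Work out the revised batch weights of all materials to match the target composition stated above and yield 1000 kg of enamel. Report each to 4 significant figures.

Revised batch per 1000 kg enamel:
  quartz sand: 783.7 kg
  aluminium hydroxide: 48.12 kg
  zinc white: 125.8 kg
  magnesia: 61.93 kg
Total batch = 1020 kg; LOI loss = 19.50 kg

In-progress results are displayed rounded to four significant figures when written out — all internal work maintains exact precision from first step to last. Each reported number receives exactly one rounding; derived quantities, which include ignition loss, glass mass, yield, the four compositions, totals, are carried at full precision, as written in the problem or answer text, from the batch weights per 1000 kg of glass.
The oxide mass targets at 1000 kg enamel:
  SiO2: 77.97% × 1000 = 779.7 kg
  MgO: 6.100% × 1000 = 61.00 kg
  Al2O3: 3.380% × 1000 = 33.80 kg
  ZnO: 12.55% × 1000 = 125.5 kg
Checking each oxide sum applying the batch weights above, for the quoted basis mass (sums match the target masses given rounding of the digits):
  SiO2: 783.7·0.9949 = 779.7 kg (target 779.7 kg)
  MgO: 61.93·0.9850 = 61.00 kg (target 61.00 kg)
  Al2O3: 783.7·0.003000 + 48.12·0.6535 = 33.80 kg (target 33.80 kg)
  ZnO: 125.8·0.9980 = 125.5 kg (target 125.5 kg)
Glass-mass closure: whole batch net of LOI = 1000 kg (the targets, summed, come to 1000 kg; stated basis 1000 kg — any gap is answer rounding).
Batch total: Σ batch = 1020 kg; the LOI term Σ batch·LOI equals 19.50 kg; yield: glass divided by total = 98.09%.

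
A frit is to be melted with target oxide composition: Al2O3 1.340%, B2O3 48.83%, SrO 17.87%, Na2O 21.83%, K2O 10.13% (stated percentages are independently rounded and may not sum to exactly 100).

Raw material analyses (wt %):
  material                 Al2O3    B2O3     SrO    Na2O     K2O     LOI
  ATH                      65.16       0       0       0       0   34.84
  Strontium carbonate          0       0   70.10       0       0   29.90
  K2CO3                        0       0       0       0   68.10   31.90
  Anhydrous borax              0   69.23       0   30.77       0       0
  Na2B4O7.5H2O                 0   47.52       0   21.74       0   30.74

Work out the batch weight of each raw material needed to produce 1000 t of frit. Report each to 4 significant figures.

In-progress results are shown, rounded to four significant digits, in the working; all arithmetic holds exact precision throughout — exactly one rounding lands on every reported figure — all derived quantities are rebuilt in exact precision (LOI, yield, net glass mass, totals, the five compositions) starting from the weights per 1000 t of glass, exactly as printed in the problem or answer text.
Oxide mass targets, per 1000 t frit:
  Al2O3: 1.340% × 1000 = 13.40 t
  B2O3: 48.83% × 1000 = 488.3 t
  SrO: 17.87% × 1000 = 178.7 t
  Na2O: 21.83% × 1000 = 218.3 t
  K2O: 10.13% × 1000 = 101.3 t
Checking each oxide sum working from each reported weight, at the basis given (each sum matches its target mass exact up to rounding of places):
  Al2O3: 20.56·0.6516 = 13.40 t (target 13.40 t)
  B2O3: 564.6·0.6923 + 205.1·0.4752 = 488.3 t (target 488.3 t)
  SrO: 254.9·0.7010 = 178.7 t (target 178.7 t)
  Na2O: 564.6·0.3077 + 205.1·0.2174 = 218.3 t (target 218.3 t)
  K2O: 148.8·0.6810 = 101.3 t (target 101.3 t)
Consistency of the glass mass: net batch after ignition = 1000 t (per-oxide target masses sum to 1000 t; stated basis 1000 t — rounding explains the deltas).
Batch grand total — Σ batch = 1194 t; LOI loss = Σ batch·LOI = 193.9 t; yield: glass divided by total = 83.76%.

Batch per 1000 t frit:
  ATH: 20.56 t
  Strontium carbonate: 254.9 t
  K2CO3: 148.8 t
  Anhydrous borax: 564.6 t
  Na2B4O7.5H2O: 205.1 t
Total batch = 1194 t; LOI loss = 193.9 t; yield = 83.76%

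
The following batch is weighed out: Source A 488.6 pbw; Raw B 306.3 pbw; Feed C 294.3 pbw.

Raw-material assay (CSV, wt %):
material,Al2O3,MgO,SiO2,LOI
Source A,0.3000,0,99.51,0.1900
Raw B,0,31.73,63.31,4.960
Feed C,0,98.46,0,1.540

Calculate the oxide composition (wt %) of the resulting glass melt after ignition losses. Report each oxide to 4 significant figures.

Glass mass = 1069 pbw (batch 1089 − LOI 20.65).
Composition: Al2O3 0.1372%, MgO 36.21%, SiO2 63.65%

All arithmetic maintains full precision end to end. Intermediates are displayed (rounded to 4 significant figures) within the worked lines — a single rounding completes every reported number. Derived quantities are re-derived in exact precision (the totals, glass mass, ignition loss, three oxide percentages, yield) using the weight values for 1069 pbw of glass exactly as shown in the problem or the answer.
Mass of each oxide from the mix:
  Al2O3: 488.6·0.003000 = 1.466 pbw
  MgO: 306.3·0.3173 + 294.3·0.9846 = 387.0 pbw
  SiO2: 488.6·0.9951 + 306.3·0.6331 = 680.1 pbw
LOI: 488.6·0.001900 + 306.3·0.04960 + 294.3·0.01540 = 20.65 pbw
Glass mass = batch − LOI = 1089 − 20.65 = 1069 pbw (= the summed oxide contributions)
each wt % is 100 × oxide ÷ glass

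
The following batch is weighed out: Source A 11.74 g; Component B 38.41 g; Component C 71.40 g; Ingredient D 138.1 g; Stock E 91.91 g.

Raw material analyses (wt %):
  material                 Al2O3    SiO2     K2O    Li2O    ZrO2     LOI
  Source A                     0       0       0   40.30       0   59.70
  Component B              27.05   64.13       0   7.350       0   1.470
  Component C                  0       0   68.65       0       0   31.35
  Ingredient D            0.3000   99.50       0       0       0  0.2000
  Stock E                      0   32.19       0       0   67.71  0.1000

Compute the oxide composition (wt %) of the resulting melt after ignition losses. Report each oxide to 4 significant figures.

Values along the way are shown rounded off to 4 significant figures as written. Every computation carries full precision through every step — every reported result carries a single rounding. The derived quantities are rebuilt using the weight values per 321.2 g of glass at exact precision (five oxide percentages, yield, ignition loss, totals, glass mass) exactly as shown in problem or answer.
Oxide masses out of the charge:
  Al2O3: 38.41·0.2705 + 138.1·0.003000 = 10.80 g
  SiO2: 38.41·0.6413 + 138.1·0.9950 + 91.91·0.3219 = 191.6 g
  K2O: 71.40·0.6865 = 49.02 g
  Li2O: 11.74·0.4030 + 38.41·0.07350 = 7.554 g
  ZrO2: 91.91·0.6771 = 62.23 g
LOI: 11.74·0.5970 + 38.41·0.01470 + 71.40·0.3135 + 138.1·0.002000 + 91.91·0.001000 = 30.33 g
Glass mass = batch − LOI = 351.6 − 30.33 = 321.2 g (matching Σ of the oxides)
wt % = oxide mass / glass mass × 100

Glass mass = 321.2 g (batch 351.6 − LOI 30.33).
Composition: Al2O3 3.363%, SiO2 59.65%, K2O 15.26%, Li2O 2.352%, ZrO2 19.37%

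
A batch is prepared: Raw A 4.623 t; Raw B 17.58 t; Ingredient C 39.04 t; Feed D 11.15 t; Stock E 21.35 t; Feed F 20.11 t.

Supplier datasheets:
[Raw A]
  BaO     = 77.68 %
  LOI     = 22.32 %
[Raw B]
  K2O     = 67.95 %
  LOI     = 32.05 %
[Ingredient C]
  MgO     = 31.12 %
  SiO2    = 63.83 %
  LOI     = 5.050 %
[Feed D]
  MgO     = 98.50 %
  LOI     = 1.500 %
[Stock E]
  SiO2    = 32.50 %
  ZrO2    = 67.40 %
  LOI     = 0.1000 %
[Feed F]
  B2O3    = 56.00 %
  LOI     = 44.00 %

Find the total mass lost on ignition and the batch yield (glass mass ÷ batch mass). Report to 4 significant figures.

Full precision is carried from start to finish; the intermediate values are shown, with 4-significant-digit rounding, when written out. A single rounding produces each reported number — the derived quantities are carried at full float precision (ignition loss, glass mass, the totals, the six compositions, the yield) from the batch weights at 96.18 t of glass exactly as printed in the problem or the answer.
Material-by-material LOI:
  Raw A: 4.623 × 0.2232 = 1.032 t
  Raw B: 17.58 × 0.3205 = 5.634 t
  Ingredient C: 39.04 × 0.05050 = 1.972 t
  Feed D: 11.15 × 0.01500 = 0.1673 t
  Stock E: 21.35 × 0.001000 = 0.02135 t
  Feed F: 20.11 × 0.4400 = 8.848 t
Total LOI = 17.67 t
Glass = batch − LOI = 113.9 − 17.67 = 96.18 t

LOI loss = 17.67 t; glass = 96.18 t; yield = 84.48%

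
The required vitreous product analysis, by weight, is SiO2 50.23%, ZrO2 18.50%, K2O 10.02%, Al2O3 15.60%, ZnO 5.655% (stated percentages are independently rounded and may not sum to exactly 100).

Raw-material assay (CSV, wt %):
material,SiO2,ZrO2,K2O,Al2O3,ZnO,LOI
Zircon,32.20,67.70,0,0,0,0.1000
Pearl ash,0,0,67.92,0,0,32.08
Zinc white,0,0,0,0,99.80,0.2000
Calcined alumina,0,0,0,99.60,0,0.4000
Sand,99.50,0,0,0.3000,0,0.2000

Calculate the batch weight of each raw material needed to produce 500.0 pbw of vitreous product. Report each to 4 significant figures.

Batch per 500.0 pbw vitreous product:
  Zircon: 136.6 pbw
  Pearl ash: 73.76 pbw
  Zinc white: 28.33 pbw
  Calcined alumina: 77.69 pbw
  Sand: 208.2 pbw
Total batch = 524.6 pbw; LOI loss = 24.58 pbw; yield = 95.31%

Full float precision is held in every operation — in-progress results are shown, rounded to four significant digits, across the worked steps; every reported number undergoes a single rounding. All derived quantities (five oxide percentages, totals, yield, net glass mass, LOI) are rebuilt in full float precision from the batch weights for 500.0 pbw of glass as given in problem or answer.
Target masses of each oxide per 500.0 pbw vitreous product:
  SiO2: 50.23% × 500.0 = 251.2 pbw
  ZrO2: 18.50% × 500.0 = 92.50 pbw
  K2O: 10.02% × 500.0 = 50.10 pbw
  Al2O3: 15.60% × 500.0 = 78.00 pbw
  ZnO: 5.655% × 500.0 = 28.28 pbw
Checking each oxide sum using the reported weights, on the stated basis (target by target, the sums agree up to rounding of the answer):
  SiO2: 136.6·0.3220 + 208.2·0.9950 = 251.1 pbw (target 251.2 pbw)
  ZrO2: 136.6·0.6770 = 92.48 pbw (target 92.50 pbw)
  K2O: 73.76·0.6792 = 50.10 pbw (target 50.10 pbw)
  Al2O3: 77.69·0.9960 + 208.2·0.003000 = 78.00 pbw (target 78.00 pbw)
  ZnO: 28.33·0.9980 = 28.27 pbw (target 28.28 pbw)
Glass mass check: batch total minus LOI = 500.0 pbw (targets for the oxides total 500.0 pbw; basis as stated: 500.0 pbw — deltas are rounding alone).
Batch total: Σ batch = 524.6 pbw; LOI removed, Σ of batch·LOI: 24.58 pbw; glass ÷ batch gives a yield of 95.31%.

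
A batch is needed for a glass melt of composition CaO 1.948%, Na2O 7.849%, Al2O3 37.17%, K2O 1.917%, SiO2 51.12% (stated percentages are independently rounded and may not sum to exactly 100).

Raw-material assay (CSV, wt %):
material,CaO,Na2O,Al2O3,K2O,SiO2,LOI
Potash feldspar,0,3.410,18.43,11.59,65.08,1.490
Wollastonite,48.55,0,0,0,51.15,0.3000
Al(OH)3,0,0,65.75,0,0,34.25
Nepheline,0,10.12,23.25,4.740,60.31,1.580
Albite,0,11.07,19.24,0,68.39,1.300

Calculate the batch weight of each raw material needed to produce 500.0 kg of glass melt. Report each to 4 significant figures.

Batch per 500.0 kg glass melt:
  Potash feldspar: 14.88 kg
  Wollastonite: 20.06 kg
  Al(OH)3: 161.8 kg
  Nepheline: 165.8 kg
  Albite: 198.3 kg
Total batch = 560.8 kg; LOI loss = 60.90 kg; yield = 89.14%

Values along the way appear with 4-significant-figure rounding between the steps; the whole derivation keeps full precision at all times. Exactly one rounding is applied to every reported number; the derived quantities are computed in full precision (the yield, glass mass, totals, the five compositions, ignition loss) from the batch weights on 500.0 kg of glass exactly as shown in the problem or the answer.
Target oxide masses per 500.0 kg glass melt:
  CaO: 1.948% × 500.0 = 9.740 kg
  Na2O: 7.849% × 500.0 = 39.24 kg
  Al2O3: 37.17% × 500.0 = 185.8 kg
  K2O: 1.917% × 500.0 = 9.585 kg
  SiO2: 51.12% × 500.0 = 255.6 kg
Per-oxide balance check applying the batch weights above, against the basis in use (summed amounts equal target values once rounding is allowed for):
  CaO: 20.06·0.4855 = 9.739 kg (target 9.740 kg)
  Na2O: 14.88·0.03410 + 165.8·0.1012 + 198.3·0.1107 = 39.24 kg (target 39.24 kg)
  Al2O3: 14.88·0.1843 + 161.8·0.6575 + 165.8·0.2325 + 198.3·0.1924 = 185.8 kg (target 185.8 kg)
  K2O: 14.88·0.1159 + 165.8·0.04740 = 9.584 kg (target 9.585 kg)
  SiO2: 14.88·0.6508 + 20.06·0.5115 + 165.8·0.6031 + 198.3·0.6839 = 255.6 kg (target 255.6 kg)
Mass balance on the glass: whole batch net of LOI = 499.9 kg (oxide target masses add up to 500.0 kg; with the basis standing at 500.0 kg — gaps are rounding artifacts).
Batch total: Σ batch = 560.8 kg; LOI removed, Σ of batch·LOI: 60.90 kg; yield, glass over the total, = 89.14%.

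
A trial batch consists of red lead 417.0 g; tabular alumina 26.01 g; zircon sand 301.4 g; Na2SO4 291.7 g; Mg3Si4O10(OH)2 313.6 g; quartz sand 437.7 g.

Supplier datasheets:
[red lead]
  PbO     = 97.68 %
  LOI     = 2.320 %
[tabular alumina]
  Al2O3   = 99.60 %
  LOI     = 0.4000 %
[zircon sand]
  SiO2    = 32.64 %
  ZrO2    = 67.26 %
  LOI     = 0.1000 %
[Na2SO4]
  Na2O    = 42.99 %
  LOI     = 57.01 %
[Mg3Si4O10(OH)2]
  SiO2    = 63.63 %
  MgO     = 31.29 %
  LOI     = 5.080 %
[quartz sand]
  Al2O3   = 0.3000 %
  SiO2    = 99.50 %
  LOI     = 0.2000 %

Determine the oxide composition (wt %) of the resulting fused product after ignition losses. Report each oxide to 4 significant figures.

Glass mass = 1594 g (batch 1787 − LOI 193.2).
Composition: Al2O3 1.707%, SiO2 46.01%, MgO 6.155%, Na2O 7.866%, PbO 25.55%, ZrO2 12.72%

In-progress results appear rounded to 4 significant digits on the page; every computation keeps full precision through the solve — each reported figure is rounded exactly once. Derived quantities are carried in exact precision (the yield, the six compositions, net glass mass, LOI, totals) using the weight values on 1594 g of glass as set out in the question or the answer.
Oxide masses out of the charge:
  Al2O3: 26.01·0.9960 + 437.7·0.003000 = 27.22 g
  SiO2: 301.4·0.3264 + 313.6·0.6363 + 437.7·0.9950 = 733.4 g
  MgO: 313.6·0.3129 = 98.13 g
  Na2O: 291.7·0.4299 = 125.4 g
  PbO: 417.0·0.9768 = 407.3 g
  ZrO2: 301.4·0.6726 = 202.7 g
LOI: 417.0·0.02320 + 26.01·0.004000 + 301.4·0.001000 + 291.7·0.5701 + 313.6·0.05080 + 437.7·0.002000 = 193.2 g
Resulting glass, batch − LOI: 1787 − 193.2 = 1594 g (equal to the oxide-mass sum)
percent by weight: oxide/glass ×100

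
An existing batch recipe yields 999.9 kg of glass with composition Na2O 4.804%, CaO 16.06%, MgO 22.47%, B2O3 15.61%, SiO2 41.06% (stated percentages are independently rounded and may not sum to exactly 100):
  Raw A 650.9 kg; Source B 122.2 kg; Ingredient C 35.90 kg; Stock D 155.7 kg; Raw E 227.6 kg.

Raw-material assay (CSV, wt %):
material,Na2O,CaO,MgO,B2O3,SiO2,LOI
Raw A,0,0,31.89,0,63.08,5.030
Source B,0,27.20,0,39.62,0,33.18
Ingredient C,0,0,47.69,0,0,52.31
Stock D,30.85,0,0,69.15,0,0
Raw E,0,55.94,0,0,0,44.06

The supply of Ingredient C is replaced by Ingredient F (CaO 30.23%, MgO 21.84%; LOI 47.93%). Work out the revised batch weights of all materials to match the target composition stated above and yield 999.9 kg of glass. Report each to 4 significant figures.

Revised batch per 999.9 kg glass:
  Raw A: 650.9 kg
  Source B: 122.2 kg
  Ingredient F: 78.39 kg
  Stock D: 155.7 kg
  Raw E: 185.3 kg
Total batch = 1192 kg; LOI loss = 192.5 kg

Every computation holds full precision throughout — working values are printed rounded off to 4 significant digits on the page — every reported figure includes exactly one rounding. Derived quantities (glass mass, the five compositions, yield, LOI, totals) are carried in full precision from the weighed amounts at 999.9 kg of glass exactly as shown in the problem or the answer.
Target oxide masses per 999.9 kg glass:
  Na2O: 4.804% × 999.9 = 48.04 kg
  CaO: 16.06% × 999.9 = 160.6 kg
  MgO: 22.47% × 999.9 = 224.7 kg
  B2O3: 15.61% × 999.9 = 156.1 kg
  SiO2: 41.06% × 999.9 = 410.6 kg
Per-oxide balance check working from each reported weight, per the basis as stated (sum by sum, the targets are met net of answer rounding effects):
  Na2O: 155.7·0.3085 = 48.03 kg (target 48.04 kg)
  CaO: 122.2·0.2720 + 78.39·0.3023 + 185.3·0.5594 = 160.6 kg (target 160.6 kg)
  MgO: 650.9·0.3189 + 78.39·0.2184 = 224.7 kg (target 224.7 kg)
  B2O3: 122.2·0.3962 + 155.7·0.6915 = 156.1 kg (target 156.1 kg)
  SiO2: 650.9·0.6308 = 410.6 kg (target 410.6 kg)
Glass-mass sanity pass: whole batch net of LOI = 1000 kg (the Σ of target masses is 999.9 kg; with the basis standing at 999.9 kg — deltas are rounding alone).
Batch grand total — Σ batch = 1192 kg; LOI loss = Σ batch·LOI = 192.5 kg; yield = glass ÷ total batch = 83.86%.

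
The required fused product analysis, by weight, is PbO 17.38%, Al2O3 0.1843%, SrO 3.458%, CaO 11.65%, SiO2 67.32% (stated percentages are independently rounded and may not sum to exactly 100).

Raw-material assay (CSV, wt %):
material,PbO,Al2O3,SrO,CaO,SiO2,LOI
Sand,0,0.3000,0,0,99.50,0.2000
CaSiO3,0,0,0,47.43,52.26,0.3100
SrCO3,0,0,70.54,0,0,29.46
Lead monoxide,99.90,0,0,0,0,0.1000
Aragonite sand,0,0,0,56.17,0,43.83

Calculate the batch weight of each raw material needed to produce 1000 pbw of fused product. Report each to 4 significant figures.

Batch per 1000 pbw fused product:
  Sand: 614.3 pbw
  CaSiO3: 118.5 pbw
  SrCO3: 49.02 pbw
  Lead monoxide: 174.0 pbw
  Aragonite sand: 107.3 pbw
Total batch = 1063 pbw; LOI loss = 63.24 pbw; yield = 94.05%

All internal work carries exact precision end to end. Intermediates are displayed, rounded to 4 significant digits, across the worked steps — every reported result includes exactly one rounding. Derived quantities, which include totals, five oxide percentages, LOI, glass mass, yield, are computed in full precision, exactly as shown in problem or answer, from the batch weights per 1000 pbw of glass.
Target oxide masses per 1000 pbw fused product:
  PbO: 17.38% × 1000 = 173.8 pbw
  Al2O3: 0.1843% × 1000 = 1.843 pbw
  SrO: 3.458% × 1000 = 34.58 pbw
  CaO: 11.65% × 1000 = 116.5 pbw
  SiO2: 67.32% × 1000 = 673.2 pbw
Oxide-by-oxide audit per the reported batch figures, at the basis given (oxide sums agree with the targets exact up to rounding of places):
  PbO: 174.0·0.9990 = 173.8 pbw (target 173.8 pbw)
  Al2O3: 614.3·0.003000 = 1.843 pbw (target 1.843 pbw)
  SrO: 49.02·0.7054 = 34.58 pbw (target 34.58 pbw)
  CaO: 118.5·0.4743 + 107.3·0.5617 = 116.5 pbw (target 116.5 pbw)
  SiO2: 614.3·0.9950 + 118.5·0.5226 = 673.2 pbw (target 673.2 pbw)
The glass-mass cross-check: net batch after ignition = 999.9 pbw (the Σ of target masses is 999.9 pbw; the stated basis being 1000 pbw — differing by rounding only).
Summing the batch: Σ batch = 1063 pbw; LOI loss = Σ batch·LOI = 63.24 pbw; as yield: glass ÷ batch → 94.05%.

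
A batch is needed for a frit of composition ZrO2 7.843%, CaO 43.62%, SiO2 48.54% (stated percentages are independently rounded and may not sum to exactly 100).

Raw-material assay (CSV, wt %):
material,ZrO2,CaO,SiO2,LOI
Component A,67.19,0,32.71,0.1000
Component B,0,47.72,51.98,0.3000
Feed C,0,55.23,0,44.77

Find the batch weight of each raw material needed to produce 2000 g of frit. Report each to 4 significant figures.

In-progress results are printed rounded off to 4 significant digits within the worked lines. All arithmetic runs at full precision throughout — each reported figure includes exactly one rounding — derived quantities (the totals, LOI, three oxide percentages, glass mass, the yield) are computed at full precision from the batch weights at 2000 g of glass, exactly as printed in the question or the answer.
Per-oxide target masses for 2000 g frit:
  ZrO2: 7.843% × 2000 = 156.9 g
  CaO: 43.62% × 2000 = 872.4 g
  SiO2: 48.54% × 2000 = 970.8 g
Verifying the oxide balance given the weights on record, under the basis named above (each sum matches its target mass up to rounding of the answer):
  ZrO2: 233.5·0.6719 = 156.9 g (target 156.9 g)
  CaO: 1721·0.4772 + 92.82·0.5523 = 872.5 g (target 872.4 g)
  SiO2: 233.5·0.3271 + 1721·0.5198 = 971.0 g (target 970.8 g)
Glass-mass bookkeeping: total batch − LOI = 2000 g (per-oxide target masses sum to 2000 g; the stated basis being 2000 g — a pure rounding effect).
Total batch = Σ batch = 2047 g; Σ batch·LOI gives LOI loss = 46.95 g; the yield ratio, glass ÷ batch: 97.71%.

Batch per 2000 g frit:
  Component A: 233.5 g
  Component B: 1721 g
  Feed C: 92.82 g
Total batch = 2047 g; LOI loss = 46.95 g; yield = 97.71%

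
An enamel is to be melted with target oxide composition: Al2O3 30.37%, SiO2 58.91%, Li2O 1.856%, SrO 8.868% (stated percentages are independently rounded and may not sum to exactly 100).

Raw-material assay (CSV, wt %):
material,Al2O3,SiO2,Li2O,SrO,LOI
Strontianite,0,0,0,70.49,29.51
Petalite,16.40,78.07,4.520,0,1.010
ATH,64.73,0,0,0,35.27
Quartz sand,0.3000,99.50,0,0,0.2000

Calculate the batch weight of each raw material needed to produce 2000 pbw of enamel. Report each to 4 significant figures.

Mid-chain values are displayed rounded to 4 significant digits alongside each step — all arithmetic runs at full precision from start to finish — exactly one rounding goes into every reported result — the derived quantities are computed from the weighed amounts per 2000 pbw of glass in full precision (glass mass, the yield, totals, LOI, four oxide percentages), as quoted within problem or answer.
Oxide mass targets, per 2000 pbw enamel:
  Al2O3: 30.37% × 2000 = 607.4 pbw
  SiO2: 58.91% × 2000 = 1178 pbw
  Li2O: 1.856% × 2000 = 37.12 pbw
  SrO: 8.868% × 2000 = 177.4 pbw
Mass-balance tally per oxide working from each reported weight, relative to the basis at hand (target by target, the sums agree net of answer rounding effects):
  Al2O3: 821.2·0.1640 + 727.8·0.6473 + 539.8·0.003000 = 607.4 pbw (target 607.4 pbw)
  SiO2: 821.2·0.7807 + 539.8·0.9950 = 1178 pbw (target 1178 pbw)
  Li2O: 821.2·0.04520 = 37.12 pbw (target 37.12 pbw)
  SrO: 251.6·0.7049 = 177.4 pbw (target 177.4 pbw)
Glass-mass sanity pass: total charge less LOI = 2000 pbw (per-oxide target masses sum to 2000 pbw; against the stated basis, 2000 pbw — deltas are rounding alone).
Batch total: Σ batch = 2340 pbw; the LOI term Σ batch·LOI equals 340.3 pbw; yield = glass ÷ total batch = 85.46%.

Batch per 2000 pbw enamel:
  Strontianite: 251.6 pbw
  Petalite: 821.2 pbw
  ATH: 727.8 pbw
  Quartz sand: 539.8 pbw
Total batch = 2340 pbw; LOI loss = 340.3 pbw; yield = 85.46%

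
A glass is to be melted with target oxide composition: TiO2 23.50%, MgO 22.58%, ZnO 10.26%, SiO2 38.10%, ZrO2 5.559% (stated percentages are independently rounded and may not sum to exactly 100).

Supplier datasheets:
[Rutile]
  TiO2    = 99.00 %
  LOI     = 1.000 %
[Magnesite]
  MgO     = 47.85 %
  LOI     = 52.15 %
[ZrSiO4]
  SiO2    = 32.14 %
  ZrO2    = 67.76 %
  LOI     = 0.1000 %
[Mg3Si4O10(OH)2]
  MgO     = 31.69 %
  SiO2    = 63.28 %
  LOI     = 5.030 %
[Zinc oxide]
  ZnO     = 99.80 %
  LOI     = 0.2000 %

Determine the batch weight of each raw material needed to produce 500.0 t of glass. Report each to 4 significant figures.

Batch per 500.0 t glass:
  Rutile: 118.7 t
  Magnesite: 50.37 t
  ZrSiO4: 41.02 t
  Mg3Si4O10(OH)2: 280.2 t
  Zinc oxide: 51.40 t
Total batch = 541.7 t; LOI loss = 41.69 t; yield = 92.30%

Intermediates are printed (rounded to 4 significant figures) within the worked lines. The working math carries exact precision all the way through — exactly one rounding lands on each reported value. All derived quantities, including five oxide percentages, totals, glass mass, the yield, LOI, are carried from the weighed amounts at 500.0 t of glass in full float precision, exactly as shown in the problem or answer text.
The oxide mass targets at 500.0 t glass:
  TiO2: 23.50% × 500.0 = 117.5 t
  MgO: 22.58% × 500.0 = 112.9 t
  ZnO: 10.26% × 500.0 = 51.30 t
  SiO2: 38.10% × 500.0 = 190.5 t
  ZrO2: 5.559% × 500.0 = 27.80 t
Sums-versus-targets review with the batch weights as given, relative to the basis at hand (summed amounts equal target values exact up to rounding of places):
  TiO2: 118.7·0.9900 = 117.5 t (target 117.5 t)
  MgO: 50.37·0.4785 + 280.2·0.3169 = 112.9 t (target 112.9 t)
  ZnO: 51.40·0.9980 = 51.30 t (target 51.30 t)
  SiO2: 41.02·0.3214 + 280.2·0.6328 = 190.5 t (target 190.5 t)
  ZrO2: 41.02·0.6776 = 27.80 t (target 27.80 t)
Glass-mass closure: total batch − LOI = 500.0 t (the targets, summed, come to 500.0 t; with the basis standing at 500.0 t — differing by rounding only).
Batch total: Σ batch = 541.7 t; LOI loss = Σ batch·LOI = 41.69 t; the yield ratio, glass ÷ batch: 92.30%.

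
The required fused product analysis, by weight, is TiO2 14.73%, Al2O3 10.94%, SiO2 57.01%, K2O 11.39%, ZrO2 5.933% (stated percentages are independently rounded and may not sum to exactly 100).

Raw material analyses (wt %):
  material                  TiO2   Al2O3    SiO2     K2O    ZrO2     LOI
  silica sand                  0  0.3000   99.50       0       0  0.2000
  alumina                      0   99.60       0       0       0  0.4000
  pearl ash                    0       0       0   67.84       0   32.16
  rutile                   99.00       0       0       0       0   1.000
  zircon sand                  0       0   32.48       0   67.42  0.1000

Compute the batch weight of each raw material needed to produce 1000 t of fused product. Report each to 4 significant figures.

Values along the way are shown, rounded to 4 significant digits, in the working. The whole derivation keeps full precision from first step to last — a single rounding finalizes every reported result; all derived quantities (net glass mass, the totals, yield, the five compositions, ignition loss) are rebuilt from the weighed amounts per 1000 t of glass in exact precision, as given in either problem or answer.
The oxide mass targets at 1000 t fused product:
  TiO2: 14.73% × 1000 = 147.3 t
  Al2O3: 10.94% × 1000 = 109.4 t
  SiO2: 57.01% × 1000 = 570.1 t
  K2O: 11.39% × 1000 = 113.9 t
  ZrO2: 5.933% × 1000 = 59.33 t
A balance pass over the oxides, with the batch weights as given, versus the basis set out (delivered sums recover each target exact up to rounding of places):
  TiO2: 148.8·0.9900 = 147.3 t (target 147.3 t)
  Al2O3: 544.2·0.003000 + 108.2·0.9960 = 109.4 t (target 109.4 t)
  SiO2: 544.2·0.9950 + 88.00·0.3248 = 570.1 t (target 570.1 t)
  K2O: 167.9·0.6784 = 113.9 t (target 113.9 t)
  ZrO2: 88.00·0.6742 = 59.33 t (target 59.33 t)
Glass-mass bookkeeping: net batch after ignition = 1000 t (summing oxide targets gives 1000 t; with the basis standing at 1000 t — a pure rounding effect).
Batch grand total — Σ batch = 1057 t; LOI removed, Σ of batch·LOI: 57.09 t; glass ÷ batch gives a yield of 94.60%.

Batch per 1000 t fused product:
  silica sand: 544.2 t
  alumina: 108.2 t
  pearl ash: 167.9 t
  rutile: 148.8 t
  zircon sand: 88.00 t
Total batch = 1057 t; LOI loss = 57.09 t; yield = 94.60%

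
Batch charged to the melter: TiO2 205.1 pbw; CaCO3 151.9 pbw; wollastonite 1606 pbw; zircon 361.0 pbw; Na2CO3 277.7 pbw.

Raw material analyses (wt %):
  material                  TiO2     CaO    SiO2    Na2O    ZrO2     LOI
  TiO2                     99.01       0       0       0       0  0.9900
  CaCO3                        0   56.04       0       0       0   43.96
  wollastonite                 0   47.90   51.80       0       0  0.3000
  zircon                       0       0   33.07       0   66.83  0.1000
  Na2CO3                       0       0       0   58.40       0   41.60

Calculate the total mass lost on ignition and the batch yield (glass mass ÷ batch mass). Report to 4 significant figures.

LOI loss = 189.5 pbw; glass = 2412 pbw; yield = 92.72%

All arithmetic carries full precision from first step to last. Values along the way appear rounded off to 4 significant figures across the worked steps; each reported result is rounded exactly once. Derived quantities (five oxide percentages, the totals, LOI, the yield, net glass mass) are re-derived at exact precision from the weighed amounts at 2412 pbw of glass as set out in the problem or the answer.
LOI of each material in turn:
  TiO2: 205.1 × 0.009900 = 2.030 pbw
  CaCO3: 151.9 × 0.4396 = 66.78 pbw
  wollastonite: 1606 × 0.003000 = 4.818 pbw
  zircon: 361.0 × 0.001000 = 0.3610 pbw
  Na2CO3: 277.7 × 0.4160 = 115.5 pbw
Total LOI = 189.5 pbw
Glass = batch − LOI = 2602 − 189.5 = 2412 pbw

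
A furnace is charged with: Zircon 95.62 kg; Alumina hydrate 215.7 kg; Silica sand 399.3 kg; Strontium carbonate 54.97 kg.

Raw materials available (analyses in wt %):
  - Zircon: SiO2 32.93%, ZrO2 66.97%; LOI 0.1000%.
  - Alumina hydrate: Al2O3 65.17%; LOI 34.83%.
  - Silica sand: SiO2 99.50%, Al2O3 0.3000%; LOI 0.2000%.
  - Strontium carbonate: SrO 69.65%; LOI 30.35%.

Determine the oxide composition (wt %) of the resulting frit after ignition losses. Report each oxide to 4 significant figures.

Glass mass = 672.9 kg (batch 765.6 − LOI 92.71).
Composition: SiO2 63.72%, Al2O3 21.07%, SrO 5.690%, ZrO2 9.517%

Every computation keeps full float precision from first step to last — intermediates are shown, rounded to four significant digits, at each printed step. A single rounding yields each reported figure — the derived quantities (the four compositions, ignition loss, totals, the yield, net glass mass) are rebuilt using the weight values on 672.9 kg of glass in full float precision precisely as stated by the problem or the answer.
Oxide masses out of the charge:
  SiO2: 95.62·0.3293 + 399.3·0.9950 = 428.8 kg
  Al2O3: 215.7·0.6517 + 399.3·0.003000 = 141.8 kg
  SrO: 54.97·0.6965 = 38.29 kg
  ZrO2: 95.62·0.6697 = 64.04 kg
LOI: 95.62·0.001000 + 215.7·0.3483 + 399.3·0.002000 + 54.97·0.3035 = 92.71 kg
Net of LOI, the glass mass = 765.6 − 92.71 = 672.9 kg (consistent with Σ oxide mass)
percent by weight: oxide/glass ×100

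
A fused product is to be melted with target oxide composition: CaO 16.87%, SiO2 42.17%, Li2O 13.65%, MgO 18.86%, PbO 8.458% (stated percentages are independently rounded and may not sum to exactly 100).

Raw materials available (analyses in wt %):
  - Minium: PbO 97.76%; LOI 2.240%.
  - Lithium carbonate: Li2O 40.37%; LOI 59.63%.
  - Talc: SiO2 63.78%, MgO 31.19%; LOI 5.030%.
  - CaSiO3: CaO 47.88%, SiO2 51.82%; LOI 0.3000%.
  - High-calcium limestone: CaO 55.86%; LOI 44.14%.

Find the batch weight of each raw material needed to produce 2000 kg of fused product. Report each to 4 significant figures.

Exact precision is carried through the solve; working values are shown, with 4-significant-figure rounding, on the page — exactly one rounding lands on every reported value; derived quantities are re-derived using the weight values for 2000 kg of glass in full float precision (net glass mass, ignition loss, totals, the yield, the five compositions) as quoted within question or answer.
Oxide mass targets, per 2000 kg fused product:
  CaO: 16.87% × 2000 = 337.4 kg
  SiO2: 42.17% × 2000 = 843.4 kg
  Li2O: 13.65% × 2000 = 273.0 kg
  MgO: 18.86% × 2000 = 377.2 kg
  PbO: 8.458% × 2000 = 169.2 kg
Per-oxide balance check with the batch weights as given, per the basis as stated (every target is met by its sum once rounding is allowed for):
  CaO: 139.1·0.4788 + 484.8·0.5586 = 337.4 kg (target 337.4 kg)
  SiO2: 1209·0.6378 + 139.1·0.5182 = 843.2 kg (target 843.4 kg)
  Li2O: 676.2·0.4037 = 273.0 kg (target 273.0 kg)
  MgO: 1209·0.3119 = 377.1 kg (target 377.2 kg)
  PbO: 173.0·0.9776 = 169.1 kg (target 169.2 kg)
Glass mass check: total batch − LOI = 2000 kg (per-oxide target masses sum to 2000 kg; versus the stated basis of 2000 kg — any gap is answer rounding).
Summing the batch: Σ batch = 2682 kg; loss to ignition Σ batch·LOI = 682.3 kg; yield: glass divided by total = 74.56%.

Batch per 2000 kg fused product:
  Minium: 173.0 kg
  Lithium carbonate: 676.2 kg
  Talc: 1209 kg
  CaSiO3: 139.1 kg
  High-calcium limestone: 484.8 kg
Total batch = 2682 kg; LOI loss = 682.3 kg; yield = 74.56%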